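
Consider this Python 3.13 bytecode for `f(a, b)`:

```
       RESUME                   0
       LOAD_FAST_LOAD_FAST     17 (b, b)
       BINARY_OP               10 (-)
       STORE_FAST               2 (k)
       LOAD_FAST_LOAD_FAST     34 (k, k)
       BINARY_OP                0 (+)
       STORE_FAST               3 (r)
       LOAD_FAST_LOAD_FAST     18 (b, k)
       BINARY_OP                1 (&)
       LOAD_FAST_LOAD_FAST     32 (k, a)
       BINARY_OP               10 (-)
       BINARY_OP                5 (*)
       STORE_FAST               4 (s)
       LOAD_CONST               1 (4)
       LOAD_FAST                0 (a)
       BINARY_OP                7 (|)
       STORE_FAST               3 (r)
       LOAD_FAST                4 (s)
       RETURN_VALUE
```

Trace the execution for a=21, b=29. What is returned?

LOAD_FAST_LOAD_FAST b,b → push 29,29. Stack: [29, 29]
BINARY_OP - → 29 - 29 = 0. Stack: [0]
STORE_FAST k → k=0. Stack: []
LOAD_FAST_LOAD_FAST k,k → push 0,0. Stack: [0, 0]
BINARY_OP + → 0 + 0 = 0. Stack: [0]
STORE_FAST r → r=0. Stack: []
LOAD_FAST_LOAD_FAST b,k → push 29,0. Stack: [29, 0]
BINARY_OP & → 29 & 0 = 0. Stack: [0]
LOAD_FAST_LOAD_FAST k,a → push 0,21. Stack: [0, 0, 21]
BINARY_OP - → 0 - 21 = -21. Stack: [0, -21]
BINARY_OP * → 0 * -21 = 0. Stack: [0]
STORE_FAST s → s=0. Stack: []
LOAD_CONST → push 4. Stack: [4]
LOAD_FAST a → push 21. Stack: [4, 21]
BINARY_OP | → 4 | 21 = 21. Stack: [21]
STORE_FAST r → r=21. Stack: []
LOAD_FAST s → push 0. Stack: [0]
RETURN_VALUE → return 0.

0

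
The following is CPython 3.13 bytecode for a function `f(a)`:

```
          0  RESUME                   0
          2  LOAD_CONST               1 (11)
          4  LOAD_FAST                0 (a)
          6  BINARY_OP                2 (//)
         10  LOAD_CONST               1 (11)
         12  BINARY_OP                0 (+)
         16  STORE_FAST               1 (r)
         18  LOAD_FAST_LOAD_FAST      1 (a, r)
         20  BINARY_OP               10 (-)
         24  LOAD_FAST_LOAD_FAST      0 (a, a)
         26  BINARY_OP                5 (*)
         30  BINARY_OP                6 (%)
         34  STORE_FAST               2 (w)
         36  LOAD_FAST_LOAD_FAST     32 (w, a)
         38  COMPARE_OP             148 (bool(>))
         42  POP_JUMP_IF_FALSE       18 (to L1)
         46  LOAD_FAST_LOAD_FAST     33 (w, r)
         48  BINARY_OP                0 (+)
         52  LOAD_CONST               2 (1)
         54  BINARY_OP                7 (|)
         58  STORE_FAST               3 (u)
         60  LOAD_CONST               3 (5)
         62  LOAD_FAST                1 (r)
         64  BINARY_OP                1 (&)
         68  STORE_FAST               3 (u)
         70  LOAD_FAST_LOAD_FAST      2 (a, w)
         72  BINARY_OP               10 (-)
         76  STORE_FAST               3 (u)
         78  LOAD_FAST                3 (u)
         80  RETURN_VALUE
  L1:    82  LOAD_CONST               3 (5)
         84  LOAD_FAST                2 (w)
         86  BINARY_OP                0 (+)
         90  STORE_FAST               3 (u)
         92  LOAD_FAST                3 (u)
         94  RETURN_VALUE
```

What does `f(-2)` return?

LOAD_CONST → push 11. Stack: [11]
LOAD_FAST a → push -2. Stack: [11, -2]
BINARY_OP // → 11 // -2 = -6. Stack: [-6]
LOAD_CONST → push 11. Stack: [-6, 11]
BINARY_OP + → -6 + 11 = 5. Stack: [5]
STORE_FAST r → r=5. Stack: []
LOAD_FAST_LOAD_FAST a,r → push -2,5. Stack: [-2, 5]
BINARY_OP - → -2 - 5 = -7. Stack: [-7]
LOAD_FAST_LOAD_FAST a,a → push -2,-2. Stack: [-7, -2, -2]
BINARY_OP * → -2 * -2 = 4. Stack: [-7, 4]
BINARY_OP % → -7 % 4 = 1. Stack: [1]
STORE_FAST w → w=1. Stack: []
LOAD_FAST_LOAD_FAST w,a → push 1,-2. Stack: [1, -2]
COMPARE_OP bool(>) → 1 vs -2 = True. Stack: [True]
POP_JUMP_IF_FALSE → pop True; no jump. Stack: []
LOAD_FAST_LOAD_FAST w,r → push 1,5. Stack: [1, 5]
BINARY_OP + → 1 + 5 = 6. Stack: [6]
LOAD_CONST → push 1. Stack: [6, 1]
BINARY_OP | → 6 | 1 = 7. Stack: [7]
STORE_FAST u → u=7. Stack: []
LOAD_CONST → push 5. Stack: [5]
LOAD_FAST r → push 5. Stack: [5, 5]
BINARY_OP & → 5 & 5 = 5. Stack: [5]
STORE_FAST u → u=5. Stack: []
LOAD_FAST_LOAD_FAST a,w → push -2,1. Stack: [-2, 1]
BINARY_OP - → -2 - 1 = -3. Stack: [-3]
STORE_FAST u → u=-3. Stack: []
LOAD_FAST u → push -3. Stack: [-3]
RETURN_VALUE → return -3.

-3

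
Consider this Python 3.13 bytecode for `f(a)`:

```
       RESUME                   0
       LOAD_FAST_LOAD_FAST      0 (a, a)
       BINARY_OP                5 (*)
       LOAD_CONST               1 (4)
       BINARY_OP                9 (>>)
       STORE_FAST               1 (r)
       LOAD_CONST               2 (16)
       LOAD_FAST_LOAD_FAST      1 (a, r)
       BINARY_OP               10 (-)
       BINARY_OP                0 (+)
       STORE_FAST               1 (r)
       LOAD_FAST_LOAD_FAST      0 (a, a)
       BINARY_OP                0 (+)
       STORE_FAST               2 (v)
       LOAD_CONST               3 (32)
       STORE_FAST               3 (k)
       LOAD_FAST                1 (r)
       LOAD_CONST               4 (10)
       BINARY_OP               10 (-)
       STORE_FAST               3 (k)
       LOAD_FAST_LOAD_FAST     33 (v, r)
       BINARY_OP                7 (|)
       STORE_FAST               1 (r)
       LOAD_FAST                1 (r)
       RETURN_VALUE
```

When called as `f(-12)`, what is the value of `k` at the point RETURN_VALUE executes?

LOAD_FAST_LOAD_FAST a,a → push -12,-12. Stack: [-12, -12]
BINARY_OP * → -12 * -12 = 144. Stack: [144]
LOAD_CONST → push 4. Stack: [144, 4]
BINARY_OP >> → 144 >> 4 = 9. Stack: [9]
STORE_FAST r → r=9. Stack: []
LOAD_CONST → push 16. Stack: [16]
LOAD_FAST_LOAD_FAST a,r → push -12,9. Stack: [16, -12, 9]
BINARY_OP - → -12 - 9 = -21. Stack: [16, -21]
BINARY_OP + → 16 + -21 = -5. Stack: [-5]
STORE_FAST r → r=-5. Stack: []
LOAD_FAST_LOAD_FAST a,a → push -12,-12. Stack: [-12, -12]
BINARY_OP + → -12 + -12 = -24. Stack: [-24]
STORE_FAST v → v=-24. Stack: []
LOAD_CONST → push 32. Stack: [32]
STORE_FAST k → k=32. Stack: []
LOAD_FAST r → push -5. Stack: [-5]
LOAD_CONST → push 10. Stack: [-5, 10]
BINARY_OP - → -5 - 10 = -15. Stack: [-15]
STORE_FAST k → k=-15. Stack: []
LOAD_FAST_LOAD_FAST v,r → push -24,-5. Stack: [-24, -5]
BINARY_OP | → -24 | -5 = -5. Stack: [-5]
STORE_FAST r → r=-5. Stack: []
LOAD_FAST r → push -5. Stack: [-5]
RETURN_VALUE → return -5.

-15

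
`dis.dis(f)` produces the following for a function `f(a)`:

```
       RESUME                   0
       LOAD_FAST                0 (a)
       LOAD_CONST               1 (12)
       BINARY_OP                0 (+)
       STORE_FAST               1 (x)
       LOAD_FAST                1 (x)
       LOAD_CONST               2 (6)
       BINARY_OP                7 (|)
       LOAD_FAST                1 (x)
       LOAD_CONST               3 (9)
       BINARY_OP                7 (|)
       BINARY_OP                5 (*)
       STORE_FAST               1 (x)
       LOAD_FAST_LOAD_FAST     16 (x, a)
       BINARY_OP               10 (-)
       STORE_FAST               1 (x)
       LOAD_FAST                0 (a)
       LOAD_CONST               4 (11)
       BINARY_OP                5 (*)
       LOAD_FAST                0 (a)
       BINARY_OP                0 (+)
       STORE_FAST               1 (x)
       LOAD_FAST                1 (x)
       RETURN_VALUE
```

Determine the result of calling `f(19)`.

228

LOAD_FAST a → push 19. Stack: [19]
LOAD_CONST → push 12. Stack: [19, 12]
BINARY_OP + → 19 + 12 = 31. Stack: [31]
STORE_FAST x → x=31. Stack: []
LOAD_FAST x → push 31. Stack: [31]
LOAD_CONST → push 6. Stack: [31, 6]
BINARY_OP | → 31 | 6 = 31. Stack: [31]
LOAD_FAST x → push 31. Stack: [31, 31]
LOAD_CONST → push 9. Stack: [31, 31, 9]
BINARY_OP | → 31 | 9 = 31. Stack: [31, 31]
BINARY_OP * → 31 * 31 = 961. Stack: [961]
STORE_FAST x → x=961. Stack: []
LOAD_FAST_LOAD_FAST x,a → push 961,19. Stack: [961, 19]
BINARY_OP - → 961 - 19 = 942. Stack: [942]
STORE_FAST x → x=942. Stack: []
LOAD_FAST a → push 19. Stack: [19]
LOAD_CONST → push 11. Stack: [19, 11]
BINARY_OP * → 19 * 11 = 209. Stack: [209]
LOAD_FAST a → push 19. Stack: [209, 19]
BINARY_OP + → 209 + 19 = 228. Stack: [228]
STORE_FAST x → x=228. Stack: []
LOAD_FAST x → push 228. Stack: [228]
RETURN_VALUE → return 228.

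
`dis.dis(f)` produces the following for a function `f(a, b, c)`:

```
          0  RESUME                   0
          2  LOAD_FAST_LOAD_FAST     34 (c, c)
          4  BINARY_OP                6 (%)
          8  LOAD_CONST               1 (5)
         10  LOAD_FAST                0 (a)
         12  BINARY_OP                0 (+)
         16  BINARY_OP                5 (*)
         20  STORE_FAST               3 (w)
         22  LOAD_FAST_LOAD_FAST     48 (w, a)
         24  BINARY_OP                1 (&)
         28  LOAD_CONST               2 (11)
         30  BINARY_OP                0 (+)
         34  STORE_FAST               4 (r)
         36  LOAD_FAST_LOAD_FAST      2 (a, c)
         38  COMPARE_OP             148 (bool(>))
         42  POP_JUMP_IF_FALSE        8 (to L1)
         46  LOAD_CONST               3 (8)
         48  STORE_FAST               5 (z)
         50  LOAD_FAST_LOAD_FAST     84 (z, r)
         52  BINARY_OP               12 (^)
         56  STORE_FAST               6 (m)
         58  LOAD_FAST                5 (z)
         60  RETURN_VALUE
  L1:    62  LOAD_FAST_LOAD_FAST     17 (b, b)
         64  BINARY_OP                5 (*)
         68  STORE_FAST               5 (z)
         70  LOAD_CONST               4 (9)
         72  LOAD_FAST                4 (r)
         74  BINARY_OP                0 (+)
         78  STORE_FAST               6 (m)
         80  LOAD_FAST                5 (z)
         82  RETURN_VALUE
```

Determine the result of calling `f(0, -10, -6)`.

LOAD_FAST_LOAD_FAST c,c → push -6,-6. Stack: [-6, -6]
BINARY_OP % → -6 % -6 = 0. Stack: [0]
LOAD_CONST → push 5. Stack: [0, 5]
LOAD_FAST a → push 0. Stack: [0, 5, 0]
BINARY_OP + → 5 + 0 = 5. Stack: [0, 5]
BINARY_OP * → 0 * 5 = 0. Stack: [0]
STORE_FAST w → w=0. Stack: []
LOAD_FAST_LOAD_FAST w,a → push 0,0. Stack: [0, 0]
BINARY_OP & → 0 & 0 = 0. Stack: [0]
LOAD_CONST → push 11. Stack: [0, 11]
BINARY_OP + → 0 + 11 = 11. Stack: [11]
STORE_FAST r → r=11. Stack: []
LOAD_FAST_LOAD_FAST a,c → push 0,-6. Stack: [0, -6]
COMPARE_OP bool(>) → 0 vs -6 = True. Stack: [True]
POP_JUMP_IF_FALSE → pop True; no jump. Stack: []
LOAD_CONST → push 8. Stack: [8]
STORE_FAST z → z=8. Stack: []
LOAD_FAST_LOAD_FAST z,r → push 8,11. Stack: [8, 11]
BINARY_OP ^ → 8 ^ 11 = 3. Stack: [3]
STORE_FAST m → m=3. Stack: []
LOAD_FAST z → push 8. Stack: [8]
RETURN_VALUE → return 8.

8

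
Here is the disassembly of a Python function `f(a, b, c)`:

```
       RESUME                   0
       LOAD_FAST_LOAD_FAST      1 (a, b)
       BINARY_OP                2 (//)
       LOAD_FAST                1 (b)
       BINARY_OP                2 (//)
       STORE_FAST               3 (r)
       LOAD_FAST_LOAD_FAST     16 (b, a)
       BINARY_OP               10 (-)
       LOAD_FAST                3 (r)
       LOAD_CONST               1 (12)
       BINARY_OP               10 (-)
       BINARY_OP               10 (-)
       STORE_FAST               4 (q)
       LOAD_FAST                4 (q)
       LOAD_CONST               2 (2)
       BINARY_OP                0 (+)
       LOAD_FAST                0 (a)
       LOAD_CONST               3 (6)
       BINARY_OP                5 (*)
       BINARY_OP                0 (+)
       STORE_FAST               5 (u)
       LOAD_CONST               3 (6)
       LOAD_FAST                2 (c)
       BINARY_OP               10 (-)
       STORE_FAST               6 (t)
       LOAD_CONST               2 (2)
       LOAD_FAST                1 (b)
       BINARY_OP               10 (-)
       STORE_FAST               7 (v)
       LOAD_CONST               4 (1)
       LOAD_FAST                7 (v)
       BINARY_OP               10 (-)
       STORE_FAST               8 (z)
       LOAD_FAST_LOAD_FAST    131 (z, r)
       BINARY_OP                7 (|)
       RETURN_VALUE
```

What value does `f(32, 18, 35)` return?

17

LOAD_FAST_LOAD_FAST a,b → push 32,18. Stack: [32, 18]
BINARY_OP // → 32 // 18 = 1. Stack: [1]
LOAD_FAST b → push 18. Stack: [1, 18]
BINARY_OP // → 1 // 18 = 0. Stack: [0]
STORE_FAST r → r=0. Stack: []
LOAD_FAST_LOAD_FAST b,a → push 18,32. Stack: [18, 32]
BINARY_OP - → 18 - 32 = -14. Stack: [-14]
LOAD_FAST r → push 0. Stack: [-14, 0]
LOAD_CONST → push 12. Stack: [-14, 0, 12]
BINARY_OP - → 0 - 12 = -12. Stack: [-14, -12]
BINARY_OP - → -14 - -12 = -2. Stack: [-2]
STORE_FAST q → q=-2. Stack: []
LOAD_FAST q → push -2. Stack: [-2]
LOAD_CONST → push 2. Stack: [-2, 2]
BINARY_OP + → -2 + 2 = 0. Stack: [0]
LOAD_FAST a → push 32. Stack: [0, 32]
LOAD_CONST → push 6. Stack: [0, 32, 6]
BINARY_OP * → 32 * 6 = 192. Stack: [0, 192]
BINARY_OP + → 0 + 192 = 192. Stack: [192]
STORE_FAST u → u=192. Stack: []
LOAD_CONST → push 6. Stack: [6]
LOAD_FAST c → push 35. Stack: [6, 35]
BINARY_OP - → 6 - 35 = -29. Stack: [-29]
STORE_FAST t → t=-29. Stack: []
LOAD_CONST → push 2. Stack: [2]
LOAD_FAST b → push 18. Stack: [2, 18]
BINARY_OP - → 2 - 18 = -16. Stack: [-16]
STORE_FAST v → v=-16. Stack: []
LOAD_CONST → push 1. Stack: [1]
LOAD_FAST v → push -16. Stack: [1, -16]
BINARY_OP - → 1 - -16 = 17. Stack: [17]
STORE_FAST z → z=17. Stack: []
LOAD_FAST_LOAD_FAST z,r → push 17,0. Stack: [17, 0]
BINARY_OP | → 17 | 0 = 17. Stack: [17]
RETURN_VALUE → return 17.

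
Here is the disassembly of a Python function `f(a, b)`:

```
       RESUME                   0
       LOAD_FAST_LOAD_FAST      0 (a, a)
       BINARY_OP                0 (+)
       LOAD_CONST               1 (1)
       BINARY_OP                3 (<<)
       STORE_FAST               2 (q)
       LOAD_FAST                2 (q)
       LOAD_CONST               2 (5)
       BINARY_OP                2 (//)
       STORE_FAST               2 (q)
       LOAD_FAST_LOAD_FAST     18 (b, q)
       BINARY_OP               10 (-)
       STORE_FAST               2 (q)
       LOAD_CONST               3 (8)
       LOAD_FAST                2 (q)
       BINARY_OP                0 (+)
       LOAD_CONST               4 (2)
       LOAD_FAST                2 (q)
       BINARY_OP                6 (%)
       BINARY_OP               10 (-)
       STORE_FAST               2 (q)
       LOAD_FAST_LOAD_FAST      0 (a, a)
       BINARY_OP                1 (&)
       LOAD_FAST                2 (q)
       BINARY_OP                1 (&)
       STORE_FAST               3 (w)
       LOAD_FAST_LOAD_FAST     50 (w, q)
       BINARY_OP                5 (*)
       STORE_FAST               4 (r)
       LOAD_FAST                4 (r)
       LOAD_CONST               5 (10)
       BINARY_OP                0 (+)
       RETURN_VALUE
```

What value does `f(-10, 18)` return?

LOAD_FAST_LOAD_FAST a,a → push -10,-10. Stack: [-10, -10]
BINARY_OP + → -10 + -10 = -20. Stack: [-20]
LOAD_CONST → push 1. Stack: [-20, 1]
BINARY_OP << → -20 << 1 = -40. Stack: [-40]
STORE_FAST q → q=-40. Stack: []
LOAD_FAST q → push -40. Stack: [-40]
LOAD_CONST → push 5. Stack: [-40, 5]
BINARY_OP // → -40 // 5 = -8. Stack: [-8]
STORE_FAST q → q=-8. Stack: []
LOAD_FAST_LOAD_FAST b,q → push 18,-8. Stack: [18, -8]
BINARY_OP - → 18 - -8 = 26. Stack: [26]
STORE_FAST q → q=26. Stack: []
LOAD_CONST → push 8. Stack: [8]
LOAD_FAST q → push 26. Stack: [8, 26]
BINARY_OP + → 8 + 26 = 34. Stack: [34]
LOAD_CONST → push 2. Stack: [34, 2]
LOAD_FAST q → push 26. Stack: [34, 2, 26]
BINARY_OP % → 2 % 26 = 2. Stack: [34, 2]
BINARY_OP - → 34 - 2 = 32. Stack: [32]
STORE_FAST q → q=32. Stack: []
LOAD_FAST_LOAD_FAST a,a → push -10,-10. Stack: [-10, -10]
BINARY_OP & → -10 & -10 = -10. Stack: [-10]
LOAD_FAST q → push 32. Stack: [-10, 32]
BINARY_OP & → -10 & 32 = 32. Stack: [32]
STORE_FAST w → w=32. Stack: []
LOAD_FAST_LOAD_FAST w,q → push 32,32. Stack: [32, 32]
BINARY_OP * → 32 * 32 = 1024. Stack: [1024]
STORE_FAST r → r=1024. Stack: []
LOAD_FAST r → push 1024. Stack: [1024]
LOAD_CONST → push 10. Stack: [1024, 10]
BINARY_OP + → 1024 + 10 = 1034. Stack: [1034]
RETURN_VALUE → return 1034.

1034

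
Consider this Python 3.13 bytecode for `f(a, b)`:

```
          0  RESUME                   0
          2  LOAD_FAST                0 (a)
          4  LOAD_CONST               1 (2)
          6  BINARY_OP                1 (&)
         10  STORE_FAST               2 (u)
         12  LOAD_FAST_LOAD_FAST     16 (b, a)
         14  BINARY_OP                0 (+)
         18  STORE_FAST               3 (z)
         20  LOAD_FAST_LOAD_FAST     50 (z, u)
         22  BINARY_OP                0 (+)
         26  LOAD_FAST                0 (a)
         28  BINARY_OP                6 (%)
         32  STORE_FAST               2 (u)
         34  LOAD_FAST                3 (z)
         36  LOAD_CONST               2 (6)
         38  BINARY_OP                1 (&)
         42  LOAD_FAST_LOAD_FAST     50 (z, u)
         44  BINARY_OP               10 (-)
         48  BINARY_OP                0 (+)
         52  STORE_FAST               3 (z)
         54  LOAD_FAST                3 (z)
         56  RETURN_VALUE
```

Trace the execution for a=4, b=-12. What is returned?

-8

LOAD_FAST a → push 4. Stack: [4]
LOAD_CONST → push 2. Stack: [4, 2]
BINARY_OP & → 4 & 2 = 0. Stack: [0]
STORE_FAST u → u=0. Stack: []
LOAD_FAST_LOAD_FAST b,a → push -12,4. Stack: [-12, 4]
BINARY_OP + → -12 + 4 = -8. Stack: [-8]
STORE_FAST z → z=-8. Stack: []
LOAD_FAST_LOAD_FAST z,u → push -8,0. Stack: [-8, 0]
BINARY_OP + → -8 + 0 = -8. Stack: [-8]
LOAD_FAST a → push 4. Stack: [-8, 4]
BINARY_OP % → -8 % 4 = 0. Stack: [0]
STORE_FAST u → u=0. Stack: []
LOAD_FAST z → push -8. Stack: [-8]
LOAD_CONST → push 6. Stack: [-8, 6]
BINARY_OP & → -8 & 6 = 0. Stack: [0]
LOAD_FAST_LOAD_FAST z,u → push -8,0. Stack: [0, -8, 0]
BINARY_OP - → -8 - 0 = -8. Stack: [0, -8]
BINARY_OP + → 0 + -8 = -8. Stack: [-8]
STORE_FAST z → z=-8. Stack: []
LOAD_FAST z → push -8. Stack: [-8]
RETURN_VALUE → return -8.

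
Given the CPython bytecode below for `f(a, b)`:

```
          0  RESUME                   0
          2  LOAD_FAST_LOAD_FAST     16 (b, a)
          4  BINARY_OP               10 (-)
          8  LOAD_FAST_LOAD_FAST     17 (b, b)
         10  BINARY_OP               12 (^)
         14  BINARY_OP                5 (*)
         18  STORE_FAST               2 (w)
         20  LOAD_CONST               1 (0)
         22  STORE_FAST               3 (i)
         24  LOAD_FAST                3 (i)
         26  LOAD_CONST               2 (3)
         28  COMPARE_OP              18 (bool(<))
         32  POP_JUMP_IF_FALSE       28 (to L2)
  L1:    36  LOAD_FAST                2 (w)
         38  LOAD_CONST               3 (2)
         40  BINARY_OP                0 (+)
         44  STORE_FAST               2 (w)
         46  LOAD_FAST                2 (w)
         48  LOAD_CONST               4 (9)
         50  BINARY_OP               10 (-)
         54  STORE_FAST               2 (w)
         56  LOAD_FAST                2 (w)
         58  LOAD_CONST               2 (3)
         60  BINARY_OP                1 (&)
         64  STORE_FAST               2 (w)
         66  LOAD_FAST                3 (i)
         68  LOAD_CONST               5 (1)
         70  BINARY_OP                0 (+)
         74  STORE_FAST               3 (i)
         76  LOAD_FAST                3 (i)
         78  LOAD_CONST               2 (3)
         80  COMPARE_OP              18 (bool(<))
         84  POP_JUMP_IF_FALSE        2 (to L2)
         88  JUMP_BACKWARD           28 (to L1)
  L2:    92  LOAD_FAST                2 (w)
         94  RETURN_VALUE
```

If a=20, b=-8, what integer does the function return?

3

LOAD_FAST_LOAD_FAST b,a → push -8,20
BINARY_OP - → -8 - 20 = -28
LOAD_FAST_LOAD_FAST b,b → push -8,-8
BINARY_OP ^ → -8 ^ -8 = 0
BINARY_OP * → -28 * 0 = 0
STORE_FAST w → w=0
LOAD_CONST → push 0
STORE_FAST i → i=0
LOAD_FAST i → push 0
LOAD_CONST → push 3
COMPARE_OP bool(<) → 0 vs 3 = True
POP_JUMP_IF_FALSE → pop True; no jump
LOAD_FAST w → push 0
LOAD_CONST → push 2
BINARY_OP + → 0 + 2 = 2
STORE_FAST w → w=2
LOAD_FAST w → push 2
LOAD_CONST → push 9
BINARY_OP - → 2 - 9 = -7
STORE_FAST w → w=-7
LOAD_FAST w → push -7
LOAD_CONST → push 3
BINARY_OP & → -7 & 3 = 1
STORE_FAST w → w=1
LOAD_FAST i → push 0
LOAD_CONST → push 1
BINARY_OP + → 0 + 1 = 1
STORE_FAST i → i=1
LOAD_FAST i → push 1
LOAD_CONST → push 3
COMPARE_OP bool(<) → 1 vs 3 = True
POP_JUMP_IF_FALSE → pop True; no jump
LOAD_FAST w → push 1
LOAD_CONST → push 2
BINARY_OP + → 1 + 2 = 3
STORE_FAST w → w=3
LOAD_FAST w → push 3
LOAD_CONST → push 9
BINARY_OP - → 3 - 9 = -6
STORE_FAST w → w=-6
LOAD_FAST w → push -6
LOAD_CONST → push 3
BINARY_OP & → -6 & 3 = 2
STORE_FAST w → w=2
LOAD_FAST i → push 1
LOAD_CONST → push 1
BINARY_OP + → 1 + 1 = 2
STORE_FAST i → i=2
LOAD_FAST i → push 2
LOAD_CONST → push 3
COMPARE_OP bool(<) → 2 vs 3 = True
POP_JUMP_IF_FALSE → pop True; no jump
LOAD_FAST w → push 2
LOAD_CONST → push 2
BINARY_OP + → 2 + 2 = 4
STORE_FAST w → w=4
LOAD_FAST w → push 4
LOAD_CONST → push 9
BINARY_OP - → 4 - 9 = -5
STORE_FAST w → w=-5
LOAD_FAST w → push -5
LOAD_CONST → push 3
BINARY_OP & → -5 & 3 = 3
STORE_FAST w → w=3
LOAD_FAST i → push 2
LOAD_CONST → push 1
BINARY_OP + → 2 + 1 = 3
STORE_FAST i → i=3
LOAD_FAST i → push 3
LOAD_CONST → push 3
COMPARE_OP bool(<) → 3 vs 3 = False
POP_JUMP_IF_FALSE → pop False; jump
LOAD_FAST w → push 3
RETURN_VALUE → return 3.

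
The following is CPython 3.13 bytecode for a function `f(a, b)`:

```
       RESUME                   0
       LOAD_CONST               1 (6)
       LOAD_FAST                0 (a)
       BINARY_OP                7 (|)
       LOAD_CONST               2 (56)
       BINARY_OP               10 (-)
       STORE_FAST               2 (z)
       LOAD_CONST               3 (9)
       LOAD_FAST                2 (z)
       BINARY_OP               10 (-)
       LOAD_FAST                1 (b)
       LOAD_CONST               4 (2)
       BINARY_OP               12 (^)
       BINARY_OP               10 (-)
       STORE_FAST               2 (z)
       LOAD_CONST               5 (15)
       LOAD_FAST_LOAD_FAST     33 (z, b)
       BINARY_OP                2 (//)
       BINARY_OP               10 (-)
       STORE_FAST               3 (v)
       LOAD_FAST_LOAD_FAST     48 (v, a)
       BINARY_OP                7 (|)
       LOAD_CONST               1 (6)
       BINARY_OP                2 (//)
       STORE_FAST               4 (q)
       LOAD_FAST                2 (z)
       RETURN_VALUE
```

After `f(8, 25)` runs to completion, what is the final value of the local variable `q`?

LOAD_CONST → push 6. Stack: [6]
LOAD_FAST a → push 8. Stack: [6, 8]
BINARY_OP | → 6 | 8 = 14. Stack: [14]
LOAD_CONST → push 56. Stack: [14, 56]
BINARY_OP - → 14 - 56 = -42. Stack: [-42]
STORE_FAST z → z=-42. Stack: []
LOAD_CONST → push 9. Stack: [9]
LOAD_FAST z → push -42. Stack: [9, -42]
BINARY_OP - → 9 - -42 = 51. Stack: [51]
LOAD_FAST b → push 25. Stack: [51, 25]
LOAD_CONST → push 2. Stack: [51, 25, 2]
BINARY_OP ^ → 25 ^ 2 = 27. Stack: [51, 27]
BINARY_OP - → 51 - 27 = 24. Stack: [24]
STORE_FAST z → z=24. Stack: []
LOAD_CONST → push 15. Stack: [15]
LOAD_FAST_LOAD_FAST z,b → push 24,25. Stack: [15, 24, 25]
BINARY_OP // → 24 // 25 = 0. Stack: [15, 0]
BINARY_OP - → 15 - 0 = 15. Stack: [15]
STORE_FAST v → v=15. Stack: []
LOAD_FAST_LOAD_FAST v,a → push 15,8. Stack: [15, 8]
BINARY_OP | → 15 | 8 = 15. Stack: [15]
LOAD_CONST → push 6. Stack: [15, 6]
BINARY_OP // → 15 // 6 = 2. Stack: [2]
STORE_FAST q → q=2. Stack: []
LOAD_FAST z → push 24. Stack: [24]
RETURN_VALUE → return 24.

2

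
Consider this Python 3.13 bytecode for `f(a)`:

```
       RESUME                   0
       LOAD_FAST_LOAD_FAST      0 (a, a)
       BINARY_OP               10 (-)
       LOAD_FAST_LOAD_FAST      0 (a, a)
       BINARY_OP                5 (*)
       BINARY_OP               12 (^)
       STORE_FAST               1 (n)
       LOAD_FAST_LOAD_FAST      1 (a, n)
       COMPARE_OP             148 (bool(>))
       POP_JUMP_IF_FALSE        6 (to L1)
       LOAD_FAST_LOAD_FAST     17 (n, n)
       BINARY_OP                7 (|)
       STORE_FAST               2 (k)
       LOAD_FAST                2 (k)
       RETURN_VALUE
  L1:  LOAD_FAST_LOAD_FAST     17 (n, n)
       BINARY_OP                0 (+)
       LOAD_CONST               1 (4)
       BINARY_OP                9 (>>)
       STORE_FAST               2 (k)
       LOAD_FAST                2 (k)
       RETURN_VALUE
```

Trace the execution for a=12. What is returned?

18

LOAD_FAST_LOAD_FAST a,a → push 12,12. Stack: [12, 12]
BINARY_OP - → 12 - 12 = 0. Stack: [0]
LOAD_FAST_LOAD_FAST a,a → push 12,12. Stack: [0, 12, 12]
BINARY_OP * → 12 * 12 = 144. Stack: [0, 144]
BINARY_OP ^ → 0 ^ 144 = 144. Stack: [144]
STORE_FAST n → n=144. Stack: []
LOAD_FAST_LOAD_FAST a,n → push 12,144. Stack: [12, 144]
COMPARE_OP bool(>) → 12 vs 144 = False. Stack: [False]
POP_JUMP_IF_FALSE → pop False; jump. Stack: []
LOAD_FAST_LOAD_FAST n,n → push 144,144. Stack: [144, 144]
BINARY_OP + → 144 + 144 = 288. Stack: [288]
LOAD_CONST → push 4. Stack: [288, 4]
BINARY_OP >> → 288 >> 4 = 18. Stack: [18]
STORE_FAST k → k=18. Stack: []
LOAD_FAST k → push 18. Stack: [18]
RETURN_VALUE → return 18.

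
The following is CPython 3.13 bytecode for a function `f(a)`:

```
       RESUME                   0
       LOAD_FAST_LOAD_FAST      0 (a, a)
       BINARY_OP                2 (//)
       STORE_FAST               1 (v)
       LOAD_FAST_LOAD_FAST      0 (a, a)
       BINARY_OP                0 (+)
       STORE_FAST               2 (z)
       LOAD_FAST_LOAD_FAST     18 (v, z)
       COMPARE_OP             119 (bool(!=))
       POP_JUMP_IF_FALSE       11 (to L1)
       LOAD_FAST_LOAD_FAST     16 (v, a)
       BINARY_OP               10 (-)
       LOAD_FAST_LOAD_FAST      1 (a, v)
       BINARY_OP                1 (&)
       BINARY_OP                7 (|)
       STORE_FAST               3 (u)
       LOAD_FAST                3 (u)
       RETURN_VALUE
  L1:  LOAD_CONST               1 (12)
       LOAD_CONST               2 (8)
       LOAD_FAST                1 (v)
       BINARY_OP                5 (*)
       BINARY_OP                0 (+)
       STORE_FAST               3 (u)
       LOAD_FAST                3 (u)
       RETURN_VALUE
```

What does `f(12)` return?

-11

LOAD_FAST_LOAD_FAST a,a → push 12,12. Stack: [12, 12]
BINARY_OP // → 12 // 12 = 1. Stack: [1]
STORE_FAST v → v=1. Stack: []
LOAD_FAST_LOAD_FAST a,a → push 12,12. Stack: [12, 12]
BINARY_OP + → 12 + 12 = 24. Stack: [24]
STORE_FAST z → z=24. Stack: []
LOAD_FAST_LOAD_FAST v,z → push 1,24. Stack: [1, 24]
COMPARE_OP bool(!=) → 1 vs 24 = True. Stack: [True]
POP_JUMP_IF_FALSE → pop True; no jump. Stack: []
LOAD_FAST_LOAD_FAST v,a → push 1,12. Stack: [1, 12]
BINARY_OP - → 1 - 12 = -11. Stack: [-11]
LOAD_FAST_LOAD_FAST a,v → push 12,1. Stack: [-11, 12, 1]
BINARY_OP & → 12 & 1 = 0. Stack: [-11, 0]
BINARY_OP | → -11 | 0 = -11. Stack: [-11]
STORE_FAST u → u=-11. Stack: []
LOAD_FAST u → push -11. Stack: [-11]
RETURN_VALUE → return -11.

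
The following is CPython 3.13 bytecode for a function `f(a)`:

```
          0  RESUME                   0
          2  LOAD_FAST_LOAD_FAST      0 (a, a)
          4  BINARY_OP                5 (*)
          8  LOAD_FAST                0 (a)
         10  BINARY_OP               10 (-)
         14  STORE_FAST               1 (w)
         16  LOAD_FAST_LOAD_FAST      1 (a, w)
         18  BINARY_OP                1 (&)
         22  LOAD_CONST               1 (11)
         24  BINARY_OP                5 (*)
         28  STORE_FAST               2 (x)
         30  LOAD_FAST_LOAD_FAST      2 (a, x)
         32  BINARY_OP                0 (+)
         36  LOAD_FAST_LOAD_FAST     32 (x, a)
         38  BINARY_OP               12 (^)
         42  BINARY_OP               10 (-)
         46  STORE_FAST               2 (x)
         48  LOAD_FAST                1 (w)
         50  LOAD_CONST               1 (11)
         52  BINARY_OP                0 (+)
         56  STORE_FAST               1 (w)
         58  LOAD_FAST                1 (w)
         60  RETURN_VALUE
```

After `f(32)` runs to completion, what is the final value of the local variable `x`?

LOAD_FAST_LOAD_FAST a,a → push 32,32. Stack: [32, 32]
BINARY_OP * → 32 * 32 = 1024. Stack: [1024]
LOAD_FAST a → push 32. Stack: [1024, 32]
BINARY_OP - → 1024 - 32 = 992. Stack: [992]
STORE_FAST w → w=992. Stack: []
LOAD_FAST_LOAD_FAST a,w → push 32,992. Stack: [32, 992]
BINARY_OP & → 32 & 992 = 32. Stack: [32]
LOAD_CONST → push 11. Stack: [32, 11]
BINARY_OP * → 32 * 11 = 352. Stack: [352]
STORE_FAST x → x=352. Stack: []
LOAD_FAST_LOAD_FAST a,x → push 32,352. Stack: [32, 352]
BINARY_OP + → 32 + 352 = 384. Stack: [384]
LOAD_FAST_LOAD_FAST x,a → push 352,32. Stack: [384, 352, 32]
BINARY_OP ^ → 352 ^ 32 = 320. Stack: [384, 320]
BINARY_OP - → 384 - 320 = 64. Stack: [64]
STORE_FAST x → x=64. Stack: []
LOAD_FAST w → push 992. Stack: [992]
LOAD_CONST → push 11. Stack: [992, 11]
BINARY_OP + → 992 + 11 = 1003. Stack: [1003]
STORE_FAST w → w=1003. Stack: []
LOAD_FAST w → push 1003. Stack: [1003]
RETURN_VALUE → return 1003.

64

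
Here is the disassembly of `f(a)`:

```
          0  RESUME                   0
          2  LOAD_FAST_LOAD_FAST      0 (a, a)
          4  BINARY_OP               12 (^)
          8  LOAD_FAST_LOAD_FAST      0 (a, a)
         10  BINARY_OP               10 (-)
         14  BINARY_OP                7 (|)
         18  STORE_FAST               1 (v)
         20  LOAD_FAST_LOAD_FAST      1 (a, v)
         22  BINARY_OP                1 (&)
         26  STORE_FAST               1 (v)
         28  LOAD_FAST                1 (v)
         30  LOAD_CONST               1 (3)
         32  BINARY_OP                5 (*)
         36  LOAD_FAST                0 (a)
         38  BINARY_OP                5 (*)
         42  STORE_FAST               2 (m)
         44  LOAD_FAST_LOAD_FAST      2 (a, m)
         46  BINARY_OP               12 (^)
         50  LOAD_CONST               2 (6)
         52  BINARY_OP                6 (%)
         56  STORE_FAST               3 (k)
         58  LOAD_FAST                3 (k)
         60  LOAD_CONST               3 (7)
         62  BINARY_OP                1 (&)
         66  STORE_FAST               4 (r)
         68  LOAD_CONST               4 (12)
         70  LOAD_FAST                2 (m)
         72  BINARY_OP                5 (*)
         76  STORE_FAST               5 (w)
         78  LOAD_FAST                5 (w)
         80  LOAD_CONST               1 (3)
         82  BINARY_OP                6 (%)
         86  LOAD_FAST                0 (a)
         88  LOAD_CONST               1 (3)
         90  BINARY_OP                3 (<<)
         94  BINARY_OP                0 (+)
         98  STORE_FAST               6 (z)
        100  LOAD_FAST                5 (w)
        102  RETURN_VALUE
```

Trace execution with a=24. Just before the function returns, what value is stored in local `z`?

192

LOAD_FAST_LOAD_FAST a,a → push 24,24. Stack: [24, 24]
BINARY_OP ^ → 24 ^ 24 = 0. Stack: [0]
LOAD_FAST_LOAD_FAST a,a → push 24,24. Stack: [0, 24, 24]
BINARY_OP - → 24 - 24 = 0. Stack: [0, 0]
BINARY_OP | → 0 | 0 = 0. Stack: [0]
STORE_FAST v → v=0. Stack: []
LOAD_FAST_LOAD_FAST a,v → push 24,0. Stack: [24, 0]
BINARY_OP & → 24 & 0 = 0. Stack: [0]
STORE_FAST v → v=0. Stack: []
LOAD_FAST v → push 0. Stack: [0]
LOAD_CONST → push 3. Stack: [0, 3]
BINARY_OP * → 0 * 3 = 0. Stack: [0]
LOAD_FAST a → push 24. Stack: [0, 24]
BINARY_OP * → 0 * 24 = 0. Stack: [0]
STORE_FAST m → m=0. Stack: []
LOAD_FAST_LOAD_FAST a,m → push 24,0. Stack: [24, 0]
BINARY_OP ^ → 24 ^ 0 = 24. Stack: [24]
LOAD_CONST → push 6. Stack: [24, 6]
BINARY_OP % → 24 % 6 = 0. Stack: [0]
STORE_FAST k → k=0. Stack: []
LOAD_FAST k → push 0. Stack: [0]
LOAD_CONST → push 7. Stack: [0, 7]
BINARY_OP & → 0 & 7 = 0. Stack: [0]
STORE_FAST r → r=0. Stack: []
LOAD_CONST → push 12. Stack: [12]
LOAD_FAST m → push 0. Stack: [12, 0]
BINARY_OP * → 12 * 0 = 0. Stack: [0]
STORE_FAST w → w=0. Stack: []
LOAD_FAST w → push 0. Stack: [0]
LOAD_CONST → push 3. Stack: [0, 3]
BINARY_OP % → 0 % 3 = 0. Stack: [0]
LOAD_FAST a → push 24. Stack: [0, 24]
LOAD_CONST → push 3. Stack: [0, 24, 3]
BINARY_OP << → 24 << 3 = 192. Stack: [0, 192]
BINARY_OP + → 0 + 192 = 192. Stack: [192]
STORE_FAST z → z=192. Stack: []
LOAD_FAST w → push 0. Stack: [0]
RETURN_VALUE → return 0.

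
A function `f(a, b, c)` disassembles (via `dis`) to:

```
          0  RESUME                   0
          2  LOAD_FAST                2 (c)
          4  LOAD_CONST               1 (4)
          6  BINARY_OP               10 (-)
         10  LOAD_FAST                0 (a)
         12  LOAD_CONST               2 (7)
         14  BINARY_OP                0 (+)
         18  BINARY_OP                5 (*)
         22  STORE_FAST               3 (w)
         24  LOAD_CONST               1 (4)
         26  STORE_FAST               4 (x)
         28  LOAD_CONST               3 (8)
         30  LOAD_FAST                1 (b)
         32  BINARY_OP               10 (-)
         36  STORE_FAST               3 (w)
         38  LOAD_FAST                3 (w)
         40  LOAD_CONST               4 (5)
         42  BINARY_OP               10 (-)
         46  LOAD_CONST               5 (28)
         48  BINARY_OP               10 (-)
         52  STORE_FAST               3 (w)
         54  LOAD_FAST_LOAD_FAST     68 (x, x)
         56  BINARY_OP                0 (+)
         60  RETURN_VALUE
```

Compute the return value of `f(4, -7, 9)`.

8

LOAD_FAST c → push 9. Stack: [9]
LOAD_CONST → push 4. Stack: [9, 4]
BINARY_OP - → 9 - 4 = 5. Stack: [5]
LOAD_FAST a → push 4. Stack: [5, 4]
LOAD_CONST → push 7. Stack: [5, 4, 7]
BINARY_OP + → 4 + 7 = 11. Stack: [5, 11]
BINARY_OP * → 5 * 11 = 55. Stack: [55]
STORE_FAST w → w=55. Stack: []
LOAD_CONST → push 4. Stack: [4]
STORE_FAST x → x=4. Stack: []
LOAD_CONST → push 8. Stack: [8]
LOAD_FAST b → push -7. Stack: [8, -7]
BINARY_OP - → 8 - -7 = 15. Stack: [15]
STORE_FAST w → w=15. Stack: []
LOAD_FAST w → push 15. Stack: [15]
LOAD_CONST → push 5. Stack: [15, 5]
BINARY_OP - → 15 - 5 = 10. Stack: [10]
LOAD_CONST → push 28. Stack: [10, 28]
BINARY_OP - → 10 - 28 = -18. Stack: [-18]
STORE_FAST w → w=-18. Stack: []
LOAD_FAST_LOAD_FAST x,x → push 4,4. Stack: [4, 4]
BINARY_OP + → 4 + 4 = 8. Stack: [8]
RETURN_VALUE → return 8.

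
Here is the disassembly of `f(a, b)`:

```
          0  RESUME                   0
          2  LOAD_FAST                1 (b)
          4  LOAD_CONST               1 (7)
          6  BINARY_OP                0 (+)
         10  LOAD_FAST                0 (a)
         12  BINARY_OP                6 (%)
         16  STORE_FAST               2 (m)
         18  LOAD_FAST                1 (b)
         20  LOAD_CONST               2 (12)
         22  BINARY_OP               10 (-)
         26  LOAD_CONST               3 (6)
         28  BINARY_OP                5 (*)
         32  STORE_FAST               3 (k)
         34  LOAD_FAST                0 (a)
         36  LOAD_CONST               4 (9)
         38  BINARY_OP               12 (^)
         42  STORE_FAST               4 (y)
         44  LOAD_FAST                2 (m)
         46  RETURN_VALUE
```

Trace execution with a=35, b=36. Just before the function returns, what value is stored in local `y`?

42

LOAD_FAST b → push 36. Stack: [36]
LOAD_CONST → push 7. Stack: [36, 7]
BINARY_OP + → 36 + 7 = 43. Stack: [43]
LOAD_FAST a → push 35. Stack: [43, 35]
BINARY_OP % → 43 % 35 = 8. Stack: [8]
STORE_FAST m → m=8. Stack: []
LOAD_FAST b → push 36. Stack: [36]
LOAD_CONST → push 12. Stack: [36, 12]
BINARY_OP - → 36 - 12 = 24. Stack: [24]
LOAD_CONST → push 6. Stack: [24, 6]
BINARY_OP * → 24 * 6 = 144. Stack: [144]
STORE_FAST k → k=144. Stack: []
LOAD_FAST a → push 35. Stack: [35]
LOAD_CONST → push 9. Stack: [35, 9]
BINARY_OP ^ → 35 ^ 9 = 42. Stack: [42]
STORE_FAST y → y=42. Stack: []
LOAD_FAST m → push 8. Stack: [8]
RETURN_VALUE → return 8.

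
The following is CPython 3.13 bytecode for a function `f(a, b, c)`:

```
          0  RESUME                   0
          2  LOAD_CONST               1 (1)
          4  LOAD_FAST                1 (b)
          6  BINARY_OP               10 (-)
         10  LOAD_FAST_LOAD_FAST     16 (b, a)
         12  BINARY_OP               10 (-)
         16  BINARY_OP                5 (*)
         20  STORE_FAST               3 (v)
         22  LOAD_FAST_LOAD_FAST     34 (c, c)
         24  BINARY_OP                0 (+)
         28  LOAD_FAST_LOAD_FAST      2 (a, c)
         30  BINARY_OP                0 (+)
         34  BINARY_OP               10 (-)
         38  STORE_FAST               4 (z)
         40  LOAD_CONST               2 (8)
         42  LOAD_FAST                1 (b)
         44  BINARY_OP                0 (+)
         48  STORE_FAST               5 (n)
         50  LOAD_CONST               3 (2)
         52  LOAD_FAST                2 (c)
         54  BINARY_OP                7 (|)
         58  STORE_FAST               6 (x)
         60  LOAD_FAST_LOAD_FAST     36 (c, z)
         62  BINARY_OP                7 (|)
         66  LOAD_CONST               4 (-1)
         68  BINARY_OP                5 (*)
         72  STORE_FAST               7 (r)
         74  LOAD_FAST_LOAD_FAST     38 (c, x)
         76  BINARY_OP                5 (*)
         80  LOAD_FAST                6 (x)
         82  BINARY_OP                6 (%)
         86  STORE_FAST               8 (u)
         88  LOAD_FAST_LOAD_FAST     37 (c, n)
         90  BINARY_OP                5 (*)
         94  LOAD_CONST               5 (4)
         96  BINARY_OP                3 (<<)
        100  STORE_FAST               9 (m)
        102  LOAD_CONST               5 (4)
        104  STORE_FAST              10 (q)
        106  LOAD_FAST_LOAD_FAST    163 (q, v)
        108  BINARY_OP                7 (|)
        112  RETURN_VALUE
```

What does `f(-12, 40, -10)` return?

LOAD_CONST → push 1. Stack: [1]
LOAD_FAST b → push 40. Stack: [1, 40]
BINARY_OP - → 1 - 40 = -39. Stack: [-39]
LOAD_FAST_LOAD_FAST b,a → push 40,-12. Stack: [-39, 40, -12]
BINARY_OP - → 40 - -12 = 52. Stack: [-39, 52]
BINARY_OP * → -39 * 52 = -2028. Stack: [-2028]
STORE_FAST v → v=-2028. Stack: []
LOAD_FAST_LOAD_FAST c,c → push -10,-10. Stack: [-10, -10]
BINARY_OP + → -10 + -10 = -20. Stack: [-20]
LOAD_FAST_LOAD_FAST a,c → push -12,-10. Stack: [-20, -12, -10]
BINARY_OP + → -12 + -10 = -22. Stack: [-20, -22]
BINARY_OP - → -20 - -22 = 2. Stack: [2]
STORE_FAST z → z=2. Stack: []
LOAD_CONST → push 8. Stack: [8]
LOAD_FAST b → push 40. Stack: [8, 40]
BINARY_OP + → 8 + 40 = 48. Stack: [48]
STORE_FAST n → n=48. Stack: []
LOAD_CONST → push 2. Stack: [2]
LOAD_FAST c → push -10. Stack: [2, -10]
BINARY_OP | → 2 | -10 = -10. Stack: [-10]
STORE_FAST x → x=-10. Stack: []
LOAD_FAST_LOAD_FAST c,z → push -10,2. Stack: [-10, 2]
BINARY_OP | → -10 | 2 = -10. Stack: [-10]
LOAD_CONST → push -1. Stack: [-10, -1]
BINARY_OP * → -10 * -1 = 10. Stack: [10]
STORE_FAST r → r=10. Stack: []
LOAD_FAST_LOAD_FAST c,x → push -10,-10. Stack: [-10, -10]
BINARY_OP * → -10 * -10 = 100. Stack: [100]
LOAD_FAST x → push -10. Stack: [100, -10]
BINARY_OP % → 100 % -10 = 0. Stack: [0]
STORE_FAST u → u=0. Stack: []
LOAD_FAST_LOAD_FAST c,n → push -10,48. Stack: [-10, 48]
BINARY_OP * → -10 * 48 = -480. Stack: [-480]
LOAD_CONST → push 4. Stack: [-480, 4]
BINARY_OP << → -480 << 4 = -7680. Stack: [-7680]
STORE_FAST m → m=-7680. Stack: []
LOAD_CONST → push 4. Stack: [4]
STORE_FAST q → q=4. Stack: []
LOAD_FAST_LOAD_FAST q,v → push 4,-2028. Stack: [4, -2028]
BINARY_OP | → 4 | -2028 = -2028. Stack: [-2028]
RETURN_VALUE → return -2028.

-2028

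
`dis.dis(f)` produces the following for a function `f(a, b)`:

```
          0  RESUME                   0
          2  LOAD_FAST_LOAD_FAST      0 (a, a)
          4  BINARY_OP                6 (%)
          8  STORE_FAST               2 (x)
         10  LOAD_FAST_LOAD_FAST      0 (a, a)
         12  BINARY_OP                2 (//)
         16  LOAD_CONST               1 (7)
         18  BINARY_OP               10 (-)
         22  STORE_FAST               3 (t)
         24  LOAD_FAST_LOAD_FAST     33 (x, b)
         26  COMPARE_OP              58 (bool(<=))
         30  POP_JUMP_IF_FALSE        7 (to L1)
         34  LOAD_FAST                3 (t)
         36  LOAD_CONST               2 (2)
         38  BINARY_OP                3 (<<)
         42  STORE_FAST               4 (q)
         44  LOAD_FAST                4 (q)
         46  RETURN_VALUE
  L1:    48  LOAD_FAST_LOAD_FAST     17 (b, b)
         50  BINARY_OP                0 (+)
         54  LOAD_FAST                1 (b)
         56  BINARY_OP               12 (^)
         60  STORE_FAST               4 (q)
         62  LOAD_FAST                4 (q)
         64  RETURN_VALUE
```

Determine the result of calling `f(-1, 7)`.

-24

LOAD_FAST_LOAD_FAST a,a → push -1,-1. Stack: [-1, -1]
BINARY_OP % → -1 % -1 = 0. Stack: [0]
STORE_FAST x → x=0. Stack: []
LOAD_FAST_LOAD_FAST a,a → push -1,-1. Stack: [-1, -1]
BINARY_OP // → -1 // -1 = 1. Stack: [1]
LOAD_CONST → push 7. Stack: [1, 7]
BINARY_OP - → 1 - 7 = -6. Stack: [-6]
STORE_FAST t → t=-6. Stack: []
LOAD_FAST_LOAD_FAST x,b → push 0,7. Stack: [0, 7]
COMPARE_OP bool(<=) → 0 vs 7 = True. Stack: [True]
POP_JUMP_IF_FALSE → pop True; no jump. Stack: []
LOAD_FAST t → push -6. Stack: [-6]
LOAD_CONST → push 2. Stack: [-6, 2]
BINARY_OP << → -6 << 2 = -24. Stack: [-24]
STORE_FAST q → q=-24. Stack: []
LOAD_FAST q → push -24. Stack: [-24]
RETURN_VALUE → return -24.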